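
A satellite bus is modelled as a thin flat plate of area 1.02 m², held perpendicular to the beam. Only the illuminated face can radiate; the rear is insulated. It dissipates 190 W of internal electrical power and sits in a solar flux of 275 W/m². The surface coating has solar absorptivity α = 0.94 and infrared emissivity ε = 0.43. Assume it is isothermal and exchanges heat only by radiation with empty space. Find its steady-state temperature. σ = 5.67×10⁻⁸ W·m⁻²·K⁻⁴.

At steady state, absorbed solar power + internal power = radiated power.
Absorbed: α·S·A_cross = 0.94·275·1.020 = 263.7 W (cross-section A).
Total input = 263.7 + 190 = 453.7 W.
Radiated: εσ·A_surf·T⁴ with A_surf = A = 1.020 m².
T⁴ = 453.7/(0.43·5.67×10⁻⁸·1.020) = 1.824×10¹⁰ K⁴.

T ≈ 368 K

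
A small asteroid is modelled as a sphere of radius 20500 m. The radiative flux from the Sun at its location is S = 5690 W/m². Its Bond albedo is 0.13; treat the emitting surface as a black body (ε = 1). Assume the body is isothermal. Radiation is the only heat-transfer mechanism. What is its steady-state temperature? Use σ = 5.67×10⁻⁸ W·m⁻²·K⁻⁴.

At equilibrium, absorbed power = emitted power.
Absorbing cross-section = πr² = 1.320×10⁹ m²; emitting surface = 4πr² = 5.281×10⁹ m² (ratio 4).
(1−a)S·A_cross = εσ·A_surf·T⁴  ⇒  T⁴ = (1−a)S/(4σ).
T⁴ = 0.870·5690/(4·5.67×10⁻⁸) = 2.183×10¹⁰ K⁴.
T = (2.183×10¹⁰)^(1/4).

T ≈ 384 K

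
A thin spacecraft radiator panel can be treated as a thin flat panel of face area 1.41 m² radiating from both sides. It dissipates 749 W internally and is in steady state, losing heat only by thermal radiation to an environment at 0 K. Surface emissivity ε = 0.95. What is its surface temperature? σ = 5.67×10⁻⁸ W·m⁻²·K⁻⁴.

Steady state: internal power = radiated power, P = εσA T⁴.
Radiating area A = 2·1.41 = 2.820 m².
T⁴ = P/(εσA) = 749/(0.95·5.67×10⁻⁸·2.820) = 4.931×10⁹ K⁴.
T = (4.931×10⁹)^(1/4).

T ≈ 265 K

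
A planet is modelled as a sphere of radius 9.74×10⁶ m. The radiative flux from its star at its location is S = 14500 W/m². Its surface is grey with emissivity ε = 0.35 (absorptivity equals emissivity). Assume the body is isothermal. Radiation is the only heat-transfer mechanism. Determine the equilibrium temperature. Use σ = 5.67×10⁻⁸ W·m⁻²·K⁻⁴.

T ≈ 503 K

At equilibrium, absorbed power = emitted power.
Absorbing cross-section = πr² = 2.980×10¹⁴ m²; emitting surface = 4πr² = 1.192×10¹⁵ m² (ratio 4).
εS·A_cross = εσ·A_surf·T⁴  ⇒  T⁴ = S/(4σ)   (ε cancels).
T⁴ = 14500/(4·5.67×10⁻⁸) = 6.393×10¹⁰ K⁴.
T = (6.393×10¹⁰)^(1/4).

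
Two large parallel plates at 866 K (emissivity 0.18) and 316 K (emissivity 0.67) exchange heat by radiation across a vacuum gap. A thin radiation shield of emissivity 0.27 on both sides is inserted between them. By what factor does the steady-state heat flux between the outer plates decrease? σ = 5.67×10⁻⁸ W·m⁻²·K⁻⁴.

Without shield: q₀ = σΔ(T⁴)/(1/ε₁+1/ε₂−1) with denominator 6.048.
With shield the two gaps are in series; the resistances add: (1/ε₁+1/ε_s−1)+(1/ε_s+1/ε₂−1) = 8.259+4.196 = 12.46.
Heat-flux ratio q₀/q = 12.46/6.048.

factor ≈ 2.06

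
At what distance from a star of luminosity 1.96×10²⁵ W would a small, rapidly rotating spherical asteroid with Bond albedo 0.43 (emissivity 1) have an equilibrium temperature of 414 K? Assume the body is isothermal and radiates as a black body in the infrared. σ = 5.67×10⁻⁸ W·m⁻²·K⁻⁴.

d ≈ 1.16×10¹⁰ m

For an isothermal black-emitting sphere, (1−a)S·πr² = σ·4πr²·T⁴ ⇒ S = 4σT⁴/(1−a).
S = 4·5.67×10⁻⁸·(414)⁴/0.570 = 11690 W/m².
Flux falls as S = L/(4πd²), so d = √(L/(4πS)) = √(1.96×10²⁵/(4π·11690)).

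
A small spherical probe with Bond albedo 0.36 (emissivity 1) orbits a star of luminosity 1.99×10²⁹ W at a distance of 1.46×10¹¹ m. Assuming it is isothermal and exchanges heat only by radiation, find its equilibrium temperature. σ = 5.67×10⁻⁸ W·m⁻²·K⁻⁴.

First find the stellar flux at distance d: S = L/(4πd²) = 1.99×10²⁹/(4π·(1.46×10¹¹)²) = 7.429×10⁵ W/m².
For an isothermal sphere, absorbed (1−a)S·πr² = emitted σ·4πr²·T⁴, so T⁴ = (1−a)S/(4σ).
T⁴ = 0.640·7.429×10⁵/(4·5.67×10⁻⁸) = 2.096×10¹² K⁴.

T ≈ 1200 K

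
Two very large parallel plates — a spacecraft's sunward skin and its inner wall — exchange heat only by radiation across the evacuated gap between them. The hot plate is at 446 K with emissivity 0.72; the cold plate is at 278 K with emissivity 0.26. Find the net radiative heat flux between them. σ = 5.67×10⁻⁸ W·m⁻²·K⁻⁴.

For two infinite grey parallel plates, q = σ(T₁⁴ − T₂⁴)/(1/ε₁ + 1/ε₂ − 1).
T₁⁴ − T₂⁴ = 3.957×10¹⁰ − 5.973×10⁹ = 3.359×10¹⁰ K⁴.
1/ε₁ + 1/ε₂ − 1 = 1.389 + 3.846 − 1 = 4.235.
q = 5.67×10⁻⁸ × 3.359×10¹⁰ / 4.235.

q ≈ 450 W/m²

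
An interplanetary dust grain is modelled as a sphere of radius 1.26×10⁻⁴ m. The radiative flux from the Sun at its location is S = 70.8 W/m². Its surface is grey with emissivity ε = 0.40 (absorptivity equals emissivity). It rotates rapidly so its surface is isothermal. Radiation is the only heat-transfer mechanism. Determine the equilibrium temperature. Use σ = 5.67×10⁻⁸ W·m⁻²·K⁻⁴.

T ≈ 133 K

At equilibrium, absorbed power = emitted power.
Absorbing cross-section = πr² = 4.988×10⁻⁸ m²; emitting surface = 4πr² = 1.995×10⁻⁷ m² (ratio 4).
εS·A_cross = εσ·A_surf·T⁴  ⇒  T⁴ = S/(4σ)   (ε cancels).
T⁴ = 70.8/(4·5.67×10⁻⁸) = 3.122×10⁸ K⁴.
T = (3.122×10⁸)^(1/4).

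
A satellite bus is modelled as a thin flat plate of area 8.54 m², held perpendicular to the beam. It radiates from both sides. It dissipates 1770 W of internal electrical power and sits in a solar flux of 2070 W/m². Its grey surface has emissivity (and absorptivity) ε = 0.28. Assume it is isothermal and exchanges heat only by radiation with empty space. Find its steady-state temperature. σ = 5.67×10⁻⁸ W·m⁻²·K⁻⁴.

At steady state, absorbed solar power + internal power = radiated power.
Absorbed: α·S·A_cross = 0.28·2070·8.540 = 4950 W (cross-section A).
Total input = 4950 + 1770 = 6720 W.
Radiated: εσ·A_surf·T⁴ with A_surf = 2A = 17.08 m².
T⁴ = 6720/(0.28·5.67×10⁻⁸·17.08) = 2.478×10¹⁰ K⁴.

T ≈ 397 K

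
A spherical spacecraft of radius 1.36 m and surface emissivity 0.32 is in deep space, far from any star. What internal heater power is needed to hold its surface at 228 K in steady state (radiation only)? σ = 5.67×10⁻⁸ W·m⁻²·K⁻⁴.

P = εσ·4πr²·T⁴.
4πr² = 23.24 m²; T⁴ = 2.702×10⁹ K⁴.
P = 0.32·5.67×10⁻⁸·23.24·2.702×10⁹.

P ≈ 1140 W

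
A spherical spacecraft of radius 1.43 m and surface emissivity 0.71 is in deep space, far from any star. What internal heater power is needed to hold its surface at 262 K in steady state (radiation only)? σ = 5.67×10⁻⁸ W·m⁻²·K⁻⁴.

P ≈ 4870 W

P = εσ·4πr²·T⁴.
4πr² = 25.70 m²; T⁴ = 4.712×10⁹ K⁴.
P = 0.71·5.67×10⁻⁸·25.70·4.712×10⁹.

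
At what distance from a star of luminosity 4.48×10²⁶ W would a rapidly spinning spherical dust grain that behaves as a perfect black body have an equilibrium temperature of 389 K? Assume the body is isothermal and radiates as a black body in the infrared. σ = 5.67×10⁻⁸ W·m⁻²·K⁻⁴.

d ≈ 8.29×10¹⁰ m

For an isothermal black-emitting sphere, (1−a)S·πr² = σ·4πr²·T⁴ ⇒ S = 4σT⁴/(1−a).
S = 4·5.67×10⁻⁸·(389)⁴/1.00 = 5193 W/m².
Flux falls as S = L/(4πd²), so d = √(L/(4πS)) = √(4.48×10²⁶/(4π·5193)).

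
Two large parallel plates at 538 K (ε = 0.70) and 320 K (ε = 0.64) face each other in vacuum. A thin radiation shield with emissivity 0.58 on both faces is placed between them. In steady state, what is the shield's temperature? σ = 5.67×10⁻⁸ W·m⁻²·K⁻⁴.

In steady state the net flux on the hot side equals that on the cold side.
σ(T₁⁴−T_s⁴)/D₁ = σ(T_s⁴−T₂⁴)/D₂, with D₁ = 1/ε₁+1/ε_s−1 = 2.153, D₂ = 1/ε_s+1/ε₂−1 = 2.287.
Solve for T_s⁴: T_s⁴ = (D₂·T₁⁴ + D₁·T₂⁴)/(D₁+D₂) = 4.824×10¹⁰ K⁴.

T_s ≈ 469 K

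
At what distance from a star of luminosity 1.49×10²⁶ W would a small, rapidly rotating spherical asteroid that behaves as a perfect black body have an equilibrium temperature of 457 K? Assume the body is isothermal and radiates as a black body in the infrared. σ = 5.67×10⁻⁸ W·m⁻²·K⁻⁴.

d ≈ 3.46×10¹⁰ m

For an isothermal black-emitting sphere, (1−a)S·πr² = σ·4πr²·T⁴ ⇒ S = 4σT⁴/(1−a).
S = 4·5.67×10⁻⁸·(457)⁴/1.00 = 9893 W/m².
Flux falls as S = L/(4πd²), so d = √(L/(4πS)) = √(1.49×10²⁶/(4π·9893)).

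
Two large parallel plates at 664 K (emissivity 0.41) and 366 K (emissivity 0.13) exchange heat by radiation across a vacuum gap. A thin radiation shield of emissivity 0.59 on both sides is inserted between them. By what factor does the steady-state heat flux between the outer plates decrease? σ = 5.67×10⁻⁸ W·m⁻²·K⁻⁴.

factor ≈ 1.26

Without shield: q₀ = σΔ(T⁴)/(1/ε₁+1/ε₂−1) with denominator 9.131.
With shield the two gaps are in series; the resistances add: (1/ε₁+1/ε_s−1)+(1/ε_s+1/ε₂−1) = 3.134+8.387 = 11.52.
Heat-flux ratio q₀/q = 11.52/9.131.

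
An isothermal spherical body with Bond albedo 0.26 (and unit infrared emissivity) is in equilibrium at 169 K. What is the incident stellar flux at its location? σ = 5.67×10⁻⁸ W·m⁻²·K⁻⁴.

S ≈ 250 W/m²

(1−a)S·πr² = σ·4πr²·T⁴ ⇒ S = 4σT⁴/(1−a).
S = 4·5.67×10⁻⁸·8.157×10⁸/0.740.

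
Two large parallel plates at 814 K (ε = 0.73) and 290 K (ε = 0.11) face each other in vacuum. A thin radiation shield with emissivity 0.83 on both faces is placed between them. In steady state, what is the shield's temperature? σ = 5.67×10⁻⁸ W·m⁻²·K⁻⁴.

T_s ≈ 783 K

In steady state the net flux on the hot side equals that on the cold side.
σ(T₁⁴−T_s⁴)/D₁ = σ(T_s⁴−T₂⁴)/D₂, with D₁ = 1/ε₁+1/ε_s−1 = 1.575, D₂ = 1/ε_s+1/ε₂−1 = 9.296.
Solve for T_s⁴: T_s⁴ = (D₂·T₁⁴ + D₁·T₂⁴)/(D₁+D₂) = 3.765×10¹¹ K⁴.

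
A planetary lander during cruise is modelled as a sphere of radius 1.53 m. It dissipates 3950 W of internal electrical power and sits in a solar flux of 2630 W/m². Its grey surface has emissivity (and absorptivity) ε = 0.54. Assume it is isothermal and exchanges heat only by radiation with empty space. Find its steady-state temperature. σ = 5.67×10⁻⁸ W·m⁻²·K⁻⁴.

At steady state, absorbed solar power + internal power = radiated power.
Absorbed: α·S·A_cross = 0.54·2630·7.354 = 10440 W (cross-section πr²).
Total input = 10440 + 3950 = 14390 W.
Radiated: εσ·A_surf·T⁴ with A_surf = 4πr² = 29.42 m².
T⁴ = 14390/(0.54·5.67×10⁻⁸·29.42) = 1.598×10¹⁰ K⁴.

T ≈ 356 K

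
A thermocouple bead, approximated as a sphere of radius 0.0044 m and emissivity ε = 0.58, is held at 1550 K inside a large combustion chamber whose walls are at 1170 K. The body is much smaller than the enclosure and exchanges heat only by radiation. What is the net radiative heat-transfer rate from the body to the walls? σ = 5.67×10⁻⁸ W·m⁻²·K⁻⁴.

For a small grey body in a large enclosure: P_net = εσA(T_body⁴ − T_wall⁴).
A = 4πr² = 2.433×10⁻⁴ m²; T_body⁴ − T_wall⁴ = 5.772×10¹² − 1.874×10¹² = 3.898×10¹² K⁴.
|P_net| = 0.58·5.67×10⁻⁸·2.433×10⁻⁴·3.898×10¹².

P_net ≈ 31.2 W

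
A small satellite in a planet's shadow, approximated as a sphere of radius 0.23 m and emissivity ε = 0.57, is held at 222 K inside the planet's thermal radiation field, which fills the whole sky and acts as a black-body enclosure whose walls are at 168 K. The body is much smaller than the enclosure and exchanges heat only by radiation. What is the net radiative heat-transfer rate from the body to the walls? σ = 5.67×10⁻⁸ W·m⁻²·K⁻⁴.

For a small grey body in a large enclosure: P_net = εσA(T_body⁴ − T_wall⁴).
A = 4πr² = 0.6648 m²; T_body⁴ − T_wall⁴ = 2.429×10⁹ − 7.966×10⁸ = 1.632×10⁹ K⁴.
|P_net| = 0.57·5.67×10⁻⁸·0.6648·1.632×10⁹.

P_net ≈ 35.1 W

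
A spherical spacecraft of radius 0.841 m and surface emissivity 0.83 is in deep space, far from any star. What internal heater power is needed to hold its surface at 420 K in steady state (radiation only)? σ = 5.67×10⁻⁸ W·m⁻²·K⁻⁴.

P = εσ·4πr²·T⁴.
4πr² = 8.888 m²; T⁴ = 3.112×10¹⁰ K⁴.
P = 0.83·5.67×10⁻⁸·8.888·3.112×10¹⁰.

P ≈ 13000 W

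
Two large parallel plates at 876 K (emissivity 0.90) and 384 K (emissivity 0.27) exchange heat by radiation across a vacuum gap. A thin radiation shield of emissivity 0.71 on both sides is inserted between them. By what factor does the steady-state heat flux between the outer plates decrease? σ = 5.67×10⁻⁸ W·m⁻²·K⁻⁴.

Without shield: q₀ = σΔ(T⁴)/(1/ε₁+1/ε₂−1) with denominator 3.815.
With shield the two gaps are in series; the resistances add: (1/ε₁+1/ε_s−1)+(1/ε_s+1/ε₂−1) = 1.520+4.112 = 5.632.
Heat-flux ratio q₀/q = 5.632/3.815.

factor ≈ 1.48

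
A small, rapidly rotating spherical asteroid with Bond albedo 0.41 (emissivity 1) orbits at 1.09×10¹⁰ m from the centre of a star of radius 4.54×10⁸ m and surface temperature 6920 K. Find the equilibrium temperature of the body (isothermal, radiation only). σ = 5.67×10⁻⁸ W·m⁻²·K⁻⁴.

T ≈ 875 K

The star's surface emits σT_*⁴; at distance d the flux is S = σT_*⁴(R_*/d)².
S = 5.67×10⁻⁸·(6920)⁴·(4.54×10⁸/1.09×10¹⁰)² = 2.256×10⁵ W/m².
For an isothermal sphere T⁴ = (1−a)S/(4σ) = 5.868×10¹¹ K⁴.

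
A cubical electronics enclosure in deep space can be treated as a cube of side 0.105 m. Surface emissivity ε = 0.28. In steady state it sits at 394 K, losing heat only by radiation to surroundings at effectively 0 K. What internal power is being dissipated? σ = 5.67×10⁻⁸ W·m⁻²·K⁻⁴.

P ≈ 25.3 W

Steady state: P = εσA T⁴.
A = 6L² = 0.06615 m²; T⁴ = (394)⁴ = 2.410×10¹⁰ K⁴.
P = 0.28 × 5.67×10⁻⁸ × 0.06615 × 2.410×10¹⁰.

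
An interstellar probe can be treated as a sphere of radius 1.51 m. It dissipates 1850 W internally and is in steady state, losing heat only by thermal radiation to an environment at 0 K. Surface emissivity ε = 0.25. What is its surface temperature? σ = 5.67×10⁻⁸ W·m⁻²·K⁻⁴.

Steady state: internal power = radiated power, P = εσA T⁴.
Radiating area A = 4πr² = 28.65 m².
T⁴ = P/(εσA) = 1850/(0.25·5.67×10⁻⁸·28.65) = 4.555×10⁹ K⁴.
T = (4.555×10⁹)^(1/4).

T ≈ 260 K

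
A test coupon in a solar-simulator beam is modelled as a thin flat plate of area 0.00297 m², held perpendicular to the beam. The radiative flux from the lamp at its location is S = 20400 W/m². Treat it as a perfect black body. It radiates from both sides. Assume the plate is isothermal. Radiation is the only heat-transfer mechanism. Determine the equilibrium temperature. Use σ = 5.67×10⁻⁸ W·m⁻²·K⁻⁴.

At equilibrium, absorbed power = emitted power.
Absorbing cross-section = A = 0.002970 m²; emitting surface = 2A = 0.005940 m² (ratio 2).
S·A_cross = εσ·A_surf·T⁴  ⇒  T⁴ = S/(2σ).
T⁴ = 1.00·20400/(2·5.67×10⁻⁸) = 1.799×10¹¹ K⁴.
T = (1.799×10¹¹)^(1/4).

T ≈ 651 K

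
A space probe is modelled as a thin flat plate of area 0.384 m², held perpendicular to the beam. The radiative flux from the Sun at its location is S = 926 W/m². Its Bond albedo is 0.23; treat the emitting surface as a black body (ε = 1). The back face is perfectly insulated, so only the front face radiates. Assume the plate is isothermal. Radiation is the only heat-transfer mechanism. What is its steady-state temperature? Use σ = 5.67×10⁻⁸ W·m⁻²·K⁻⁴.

T ≈ 335 K

At equilibrium, absorbed power = emitted power.
Absorbing cross-section = A = 0.3840 m²; emitting surface = A = 0.3840 m² (ratio 1).
(1−a)S·A_cross = εσ·A_surf·T⁴  ⇒  T⁴ = (1−a)S/(1σ).
T⁴ = 0.770·926/(1·5.67×10⁻⁸) = 1.258×10¹⁰ K⁴.
T = (1.258×10¹⁰)^(1/4).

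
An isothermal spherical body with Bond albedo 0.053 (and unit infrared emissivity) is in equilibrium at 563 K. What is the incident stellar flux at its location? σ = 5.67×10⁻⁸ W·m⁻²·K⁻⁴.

S ≈ 24100 W/m²

(1−a)S·πr² = σ·4πr²·T⁴ ⇒ S = 4σT⁴/(1−a).
S = 4·5.67×10⁻⁸·1.005×10¹¹/0.947.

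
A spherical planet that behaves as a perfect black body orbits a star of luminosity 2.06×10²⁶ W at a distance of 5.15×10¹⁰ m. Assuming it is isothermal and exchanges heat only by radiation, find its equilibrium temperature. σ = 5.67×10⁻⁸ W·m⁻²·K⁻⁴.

First find the stellar flux at distance d: S = L/(4πd²) = 2.06×10²⁶/(4π·(5.15×10¹⁰)²) = 6181 W/m².
For an isothermal sphere, absorbed (1−a)S·πr² = emitted σ·4πr²·T⁴, so T⁴ = (1−a)S/(4σ).
T⁴ = 1.00·6181/(4·5.67×10⁻⁸) = 2.725×10¹⁰ K⁴.

T ≈ 406 K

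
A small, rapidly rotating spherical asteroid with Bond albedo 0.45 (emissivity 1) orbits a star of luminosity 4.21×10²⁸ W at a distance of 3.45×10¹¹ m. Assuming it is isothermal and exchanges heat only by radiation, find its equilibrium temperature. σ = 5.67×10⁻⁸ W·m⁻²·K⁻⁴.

First find the stellar flux at distance d: S = L/(4πd²) = 4.21×10²⁸/(4π·(3.45×10¹¹)²) = 28150 W/m².
For an isothermal sphere, absorbed (1−a)S·πr² = emitted σ·4πr²·T⁴, so T⁴ = (1−a)S/(4σ).
T⁴ = 0.550·28150/(4·5.67×10⁻⁸) = 6.826×10¹⁰ K⁴.

T ≈ 511 K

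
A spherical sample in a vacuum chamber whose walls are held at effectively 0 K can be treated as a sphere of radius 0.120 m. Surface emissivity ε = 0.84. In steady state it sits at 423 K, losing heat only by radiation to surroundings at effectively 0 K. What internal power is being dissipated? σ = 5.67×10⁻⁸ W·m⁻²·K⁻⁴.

P ≈ 276 W

Steady state: P = εσA T⁴.
A = 4πr² = 0.1810 m²; T⁴ = (423)⁴ = 3.202×10¹⁰ K⁴.
P = 0.84 × 5.67×10⁻⁸ × 0.1810 × 3.202×10¹⁰.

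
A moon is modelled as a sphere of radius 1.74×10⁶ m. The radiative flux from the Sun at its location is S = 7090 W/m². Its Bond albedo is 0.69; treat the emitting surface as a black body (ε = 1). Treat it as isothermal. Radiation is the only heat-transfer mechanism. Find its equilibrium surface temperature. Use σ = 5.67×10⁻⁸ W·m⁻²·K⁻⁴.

T ≈ 314 K

At equilibrium, absorbed power = emitted power.
Absorbing cross-section = πr² = 9.511×10¹² m²; emitting surface = 4πr² = 3.805×10¹³ m² (ratio 4).
(1−a)S·A_cross = εσ·A_surf·T⁴  ⇒  T⁴ = (1−a)S/(4σ).
T⁴ = 0.310·7090/(4·5.67×10⁻⁸) = 9.691×10⁹ K⁴.
T = (9.691×10⁹)^(1/4).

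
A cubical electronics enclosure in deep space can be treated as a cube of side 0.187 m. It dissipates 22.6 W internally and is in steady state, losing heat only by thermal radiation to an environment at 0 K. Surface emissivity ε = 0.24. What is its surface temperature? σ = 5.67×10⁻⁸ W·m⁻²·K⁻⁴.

Steady state: internal power = radiated power, P = εσA T⁴.
Radiating area A = 6L² = 0.2098 m².
T⁴ = P/(εσA) = 22.6/(0.24·5.67×10⁻⁸·0.2098) = 7.916×10⁹ K⁴.
T = (7.916×10⁹)^(1/4).

T ≈ 298 K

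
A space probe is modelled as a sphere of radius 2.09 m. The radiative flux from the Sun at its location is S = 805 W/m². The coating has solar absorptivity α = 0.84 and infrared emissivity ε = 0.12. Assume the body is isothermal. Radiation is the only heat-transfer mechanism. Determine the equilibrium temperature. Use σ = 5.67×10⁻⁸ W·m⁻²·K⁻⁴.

T ≈ 397 K

At equilibrium, absorbed power = emitted power.
Absorbing cross-section = πr² = 13.72 m²; emitting surface = 4πr² = 54.89 m² (ratio 4).
αS·A_cross = εσ·A_surf·T⁴  ⇒  T⁴ = αS/(ε·4σ).
T⁴ = 0.840·805/(0.12·4·5.67×10⁻⁸) = 2.485×10¹⁰ K⁴.
T = (2.485×10¹⁰)^(1/4).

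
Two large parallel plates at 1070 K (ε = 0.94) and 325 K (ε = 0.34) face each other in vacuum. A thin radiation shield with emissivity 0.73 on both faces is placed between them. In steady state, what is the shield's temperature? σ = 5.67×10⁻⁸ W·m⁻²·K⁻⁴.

T_s ≈ 979 K

In steady state the net flux on the hot side equals that on the cold side.
σ(T₁⁴−T_s⁴)/D₁ = σ(T_s⁴−T₂⁴)/D₂, with D₁ = 1/ε₁+1/ε_s−1 = 1.434, D₂ = 1/ε_s+1/ε₂−1 = 3.311.
Solve for T_s⁴: T_s⁴ = (D₂·T₁⁴ + D₁·T₂⁴)/(D₁+D₂) = 9.181×10¹¹ K⁴.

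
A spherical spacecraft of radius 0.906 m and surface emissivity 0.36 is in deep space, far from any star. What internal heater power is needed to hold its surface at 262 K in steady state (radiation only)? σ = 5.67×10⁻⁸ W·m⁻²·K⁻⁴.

P = εσ·4πr²·T⁴.
4πr² = 10.31 m²; T⁴ = 4.712×10⁹ K⁴.
P = 0.36·5.67×10⁻⁸·10.31·4.712×10⁹.

P ≈ 992 W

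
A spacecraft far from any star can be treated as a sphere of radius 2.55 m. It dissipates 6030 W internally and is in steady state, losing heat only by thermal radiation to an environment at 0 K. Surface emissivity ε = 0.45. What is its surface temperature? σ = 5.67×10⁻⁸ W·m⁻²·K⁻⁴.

T ≈ 232 K

Steady state: internal power = radiated power, P = εσA T⁴.
Radiating area A = 4πr² = 81.71 m².
T⁴ = P/(εσA) = 6030/(0.45·5.67×10⁻⁸·81.71) = 2.892×10⁹ K⁴.
T = (2.892×10⁹)^(1/4).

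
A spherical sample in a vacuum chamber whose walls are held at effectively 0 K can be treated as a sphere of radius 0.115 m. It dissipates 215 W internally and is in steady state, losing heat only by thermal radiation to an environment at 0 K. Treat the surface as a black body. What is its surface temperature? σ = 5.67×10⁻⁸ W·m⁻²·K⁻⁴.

T ≈ 389 K

Steady state: internal power = radiated power, P = εσA T⁴.
Radiating area A = 4πr² = 0.1662 m².
T⁴ = P/(εσA) = 215/(1.0·5.67×10⁻⁸·0.1662) = 2.282×10¹⁰ K⁴.
T = (2.282×10¹⁰)^(1/4).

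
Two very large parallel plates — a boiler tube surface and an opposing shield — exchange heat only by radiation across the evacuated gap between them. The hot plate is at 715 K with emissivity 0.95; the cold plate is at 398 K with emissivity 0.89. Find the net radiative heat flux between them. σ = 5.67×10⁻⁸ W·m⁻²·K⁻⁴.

q ≈ 11400 W/m²

For two infinite grey parallel plates, q = σ(T₁⁴ − T₂⁴)/(1/ε₁ + 1/ε₂ − 1).
T₁⁴ − T₂⁴ = 2.614×10¹¹ − 2.509×10¹⁰ = 2.363×10¹¹ K⁴.
1/ε₁ + 1/ε₂ − 1 = 1.053 + 1.124 − 1 = 1.176.
q = 5.67×10⁻⁸ × 2.363×10¹¹ / 1.176.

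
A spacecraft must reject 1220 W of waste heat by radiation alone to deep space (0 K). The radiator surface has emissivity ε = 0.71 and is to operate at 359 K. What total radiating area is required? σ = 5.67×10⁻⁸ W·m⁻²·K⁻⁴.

P = εσA T⁴ ⇒ A = P/(εσT⁴).
T⁴ = 1.661×10¹⁰ K⁴.
A = 1220/(0.71 × 5.67×10⁻⁸ × 1.661×10¹⁰).

A ≈ 1.82 m²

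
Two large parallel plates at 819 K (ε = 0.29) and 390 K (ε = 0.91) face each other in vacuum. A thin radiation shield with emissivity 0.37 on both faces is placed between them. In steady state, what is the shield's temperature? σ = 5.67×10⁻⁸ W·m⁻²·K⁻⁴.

T_s ≈ 645 K

In steady state the net flux on the hot side equals that on the cold side.
σ(T₁⁴−T_s⁴)/D₁ = σ(T_s⁴−T₂⁴)/D₂, with D₁ = 1/ε₁+1/ε_s−1 = 5.151, D₂ = 1/ε_s+1/ε₂−1 = 2.802.
Solve for T_s⁴: T_s⁴ = (D₂·T₁⁴ + D₁·T₂⁴)/(D₁+D₂) = 1.735×10¹¹ K⁴.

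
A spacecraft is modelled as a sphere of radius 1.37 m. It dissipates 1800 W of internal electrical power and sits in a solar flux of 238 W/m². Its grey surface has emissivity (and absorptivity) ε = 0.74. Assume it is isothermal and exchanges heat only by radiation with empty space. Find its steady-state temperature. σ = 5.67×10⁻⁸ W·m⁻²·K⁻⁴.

At steady state, absorbed solar power + internal power = radiated power.
Absorbed: α·S·A_cross = 0.74·238·5.896 = 1038 W (cross-section πr²).
Total input = 1038 + 1800 = 2838 W.
Radiated: εσ·A_surf·T⁴ with A_surf = 4πr² = 23.59 m².
T⁴ = 2838/(0.74·5.67×10⁻⁸·23.59) = 2.868×10⁹ K⁴.

T ≈ 231 K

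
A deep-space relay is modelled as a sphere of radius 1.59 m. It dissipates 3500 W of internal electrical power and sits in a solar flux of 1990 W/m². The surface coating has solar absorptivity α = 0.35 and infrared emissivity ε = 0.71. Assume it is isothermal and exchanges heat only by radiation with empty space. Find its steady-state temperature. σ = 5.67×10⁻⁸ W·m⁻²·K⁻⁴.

T ≈ 290 K

At steady state, absorbed solar power + internal power = radiated power.
Absorbed: α·S·A_cross = 0.35·1990·7.942 = 5532 W (cross-section πr²).
Total input = 5532 + 3500 = 9032 W.
Radiated: εσ·A_surf·T⁴ with A_surf = 4πr² = 31.77 m².
T⁴ = 9032/(0.71·5.67×10⁻⁸·31.77) = 7.062×10⁹ K⁴.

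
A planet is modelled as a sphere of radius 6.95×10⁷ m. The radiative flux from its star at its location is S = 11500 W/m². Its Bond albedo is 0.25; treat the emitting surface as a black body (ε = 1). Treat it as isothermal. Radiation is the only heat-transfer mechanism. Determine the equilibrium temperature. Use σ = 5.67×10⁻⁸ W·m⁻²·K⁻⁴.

At equilibrium, absorbed power = emitted power.
Absorbing cross-section = πr² = 1.517×10¹⁶ m²; emitting surface = 4πr² = 6.070×10¹⁶ m² (ratio 4).
(1−a)S·A_cross = εσ·A_surf·T⁴  ⇒  T⁴ = (1−a)S/(4σ).
T⁴ = 0.750·11500/(4·5.67×10⁻⁸) = 3.803×10¹⁰ K⁴.
T = (3.803×10¹⁰)^(1/4).

T ≈ 442 K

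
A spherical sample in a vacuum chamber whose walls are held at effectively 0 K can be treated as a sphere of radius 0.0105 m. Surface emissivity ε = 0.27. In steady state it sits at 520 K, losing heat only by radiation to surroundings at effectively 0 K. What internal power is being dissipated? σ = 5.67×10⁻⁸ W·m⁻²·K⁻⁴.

Steady state: P = εσA T⁴.
A = 4πr² = 0.001385 m²; T⁴ = (520)⁴ = 7.312×10¹⁰ K⁴.
P = 0.27 × 5.67×10⁻⁸ × 0.001385 × 7.312×10¹⁰.

P ≈ 1.55 W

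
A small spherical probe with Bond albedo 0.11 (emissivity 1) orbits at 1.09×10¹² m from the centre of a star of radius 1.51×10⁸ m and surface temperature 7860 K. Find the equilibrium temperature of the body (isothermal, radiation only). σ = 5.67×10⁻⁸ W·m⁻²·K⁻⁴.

The star's surface emits σT_*⁴; at distance d the flux is S = σT_*⁴(R_*/d)².
S = 5.67×10⁻⁸·(7860)⁴·(1.51×10⁸/1.09×10¹²)² = 4.153 W/m².
For an isothermal sphere T⁴ = (1−a)S/(4σ) = 1.630×10⁷ K⁴.

T ≈ 63.5 K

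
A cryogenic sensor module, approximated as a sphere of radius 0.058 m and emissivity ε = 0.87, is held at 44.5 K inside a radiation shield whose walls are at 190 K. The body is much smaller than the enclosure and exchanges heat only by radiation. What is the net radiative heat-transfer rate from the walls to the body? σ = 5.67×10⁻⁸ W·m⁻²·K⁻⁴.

For a small grey body in a large enclosure: P_net = εσA(T_body⁴ − T_wall⁴).
A = 4πr² = 0.04227 m²; T_body⁴ − T_wall⁴ = 3.921×10⁶ − 1.303×10⁹ = -1.299×10⁹ K⁴.
|P_net| = 0.87·5.67×10⁻⁸·0.04227·1.299×10⁹.

P_net ≈ 2.71 W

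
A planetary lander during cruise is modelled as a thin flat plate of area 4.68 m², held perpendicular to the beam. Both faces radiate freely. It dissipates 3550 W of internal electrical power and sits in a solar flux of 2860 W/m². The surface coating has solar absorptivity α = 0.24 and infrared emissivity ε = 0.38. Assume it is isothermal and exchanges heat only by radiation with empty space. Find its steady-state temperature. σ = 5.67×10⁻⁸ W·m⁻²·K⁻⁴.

At steady state, absorbed solar power + internal power = radiated power.
Absorbed: α·S·A_cross = 0.24·2860·4.680 = 3212 W (cross-section A).
Total input = 3212 + 3550 = 6762 W.
Radiated: εσ·A_surf·T⁴ with A_surf = 2A = 9.360 m².
T⁴ = 6762/(0.38·5.67×10⁻⁸·9.360) = 3.353×10¹⁰ K⁴.

T ≈ 428 K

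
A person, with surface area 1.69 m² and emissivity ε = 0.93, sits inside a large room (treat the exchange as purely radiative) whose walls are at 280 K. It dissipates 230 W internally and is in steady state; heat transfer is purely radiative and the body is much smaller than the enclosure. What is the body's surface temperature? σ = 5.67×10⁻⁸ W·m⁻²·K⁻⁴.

For a small grey body in a large enclosure, net radiated power = εσA(T⁴ − T_w⁴).
Steady state: P = εσA(T⁴ − T_w⁴) with A = 1.69 m².
T⁴ = P/(εσA) + T_w⁴ = 230/(0.93·5.67×10⁻⁸·1.690) + (280)⁴
    = 2.581×10⁹ + 6.147×10⁹ = 8.727×10⁹ K⁴.

T ≈ 306 K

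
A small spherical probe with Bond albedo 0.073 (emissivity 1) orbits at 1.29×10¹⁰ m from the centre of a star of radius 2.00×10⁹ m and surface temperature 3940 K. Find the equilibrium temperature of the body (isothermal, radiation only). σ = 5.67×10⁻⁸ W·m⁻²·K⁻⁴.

T ≈ 1080 K

The star's surface emits σT_*⁴; at distance d the flux is S = σT_*⁴(R_*/d)².
S = 5.67×10⁻⁸·(3940)⁴·(2.00×10⁹/1.29×10¹⁰)² = 3.284×10⁵ W/m².
For an isothermal sphere T⁴ = (1−a)S/(4σ) = 1.342×10¹² K⁴.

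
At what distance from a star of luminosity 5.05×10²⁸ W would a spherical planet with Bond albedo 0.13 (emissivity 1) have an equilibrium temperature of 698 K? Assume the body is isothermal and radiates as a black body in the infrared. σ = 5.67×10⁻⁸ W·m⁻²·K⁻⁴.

For an isothermal black-emitting sphere, (1−a)S·πr² = σ·4πr²·T⁴ ⇒ S = 4σT⁴/(1−a).
S = 4·5.67×10⁻⁸·(698)⁴/0.870 = 61880 W/m².
Flux falls as S = L/(4πd²), so d = √(L/(4πS)) = √(5.05×10²⁸/(4π·61880)).

d ≈ 2.55×10¹¹ m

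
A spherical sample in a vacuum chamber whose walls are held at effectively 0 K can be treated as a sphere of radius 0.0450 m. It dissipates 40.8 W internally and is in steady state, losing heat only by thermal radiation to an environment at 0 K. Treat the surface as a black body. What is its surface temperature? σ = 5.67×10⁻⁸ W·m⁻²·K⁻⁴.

T ≈ 410 K

Steady state: internal power = radiated power, P = εσA T⁴.
Radiating area A = 4πr² = 0.02545 m².
T⁴ = P/(εσA) = 40.8/(1.0·5.67×10⁻⁸·0.02545) = 2.828×10¹⁰ K⁴.
T = (2.828×10¹⁰)^(1/4).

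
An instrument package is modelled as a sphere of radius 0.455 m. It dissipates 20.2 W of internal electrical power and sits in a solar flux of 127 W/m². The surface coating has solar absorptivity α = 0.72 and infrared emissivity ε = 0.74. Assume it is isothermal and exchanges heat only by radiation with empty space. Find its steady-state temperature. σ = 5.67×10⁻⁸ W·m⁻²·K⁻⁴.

T ≈ 164 K

At steady state, absorbed solar power + internal power = radiated power.
Absorbed: α·S·A_cross = 0.72·127·0.6504 = 59.47 W (cross-section πr²).
Total input = 59.47 + 20.2 = 79.67 W.
Radiated: εσ·A_surf·T⁴ with A_surf = 4πr² = 2.602 m².
T⁴ = 79.67/(0.74·5.67×10⁻⁸·2.602) = 7.299×10⁸ K⁴.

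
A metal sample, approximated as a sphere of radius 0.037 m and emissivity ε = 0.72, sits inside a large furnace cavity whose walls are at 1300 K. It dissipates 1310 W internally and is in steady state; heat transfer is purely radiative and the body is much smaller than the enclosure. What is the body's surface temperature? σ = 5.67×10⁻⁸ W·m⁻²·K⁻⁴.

T ≈ 1470 K

For a small grey body in a large enclosure, net radiated power = εσA(T⁴ − T_w⁴).
Steady state: P = εσA(T⁴ − T_w⁴) with A = 4πr² = 0.01720 m².
T⁴ = P/(εσA) + T_w⁴ = 1310/(0.72·5.67×10⁻⁸·0.01720) + (1300)⁴
    = 1.865×10¹² + 2.856×10¹² = 4.721×10¹² K⁴.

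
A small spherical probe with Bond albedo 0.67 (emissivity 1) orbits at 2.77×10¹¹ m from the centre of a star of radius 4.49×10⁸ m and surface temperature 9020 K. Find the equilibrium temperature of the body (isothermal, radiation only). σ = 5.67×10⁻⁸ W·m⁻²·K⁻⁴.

The star's surface emits σT_*⁴; at distance d the flux is S = σT_*⁴(R_*/d)².
S = 5.67×10⁻⁸·(9020)⁴·(4.49×10⁸/2.77×10¹¹)² = 986.1 W/m².
For an isothermal sphere T⁴ = (1−a)S/(4σ) = 1.435×10⁹ K⁴.

T ≈ 195 K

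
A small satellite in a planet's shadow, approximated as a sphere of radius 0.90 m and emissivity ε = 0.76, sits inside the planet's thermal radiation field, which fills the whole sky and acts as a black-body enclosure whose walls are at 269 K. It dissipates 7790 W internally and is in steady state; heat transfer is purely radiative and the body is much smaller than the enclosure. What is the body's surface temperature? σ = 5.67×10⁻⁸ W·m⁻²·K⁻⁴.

T ≈ 389 K

For a small grey body in a large enclosure, net radiated power = εσA(T⁴ − T_w⁴).
Steady state: P = εσA(T⁴ − T_w⁴) with A = 4πr² = 10.18 m².
T⁴ = P/(εσA) + T_w⁴ = 7790/(0.76·5.67×10⁻⁸·10.18) + (269)⁴
    = 1.776×10¹⁰ + 5.236×10⁹ = 2.300×10¹⁰ K⁴.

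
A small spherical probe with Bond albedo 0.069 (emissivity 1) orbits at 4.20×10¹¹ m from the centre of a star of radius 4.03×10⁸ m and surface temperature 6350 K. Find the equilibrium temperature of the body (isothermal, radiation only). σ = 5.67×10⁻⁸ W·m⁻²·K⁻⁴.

T ≈ 137 K

The star's surface emits σT_*⁴; at distance d the flux is S = σT_*⁴(R_*/d)².
S = 5.67×10⁻⁸·(6350)⁴·(4.03×10⁸/4.20×10¹¹)² = 84.88 W/m².
For an isothermal sphere T⁴ = (1−a)S/(4σ) = 3.484×10⁸ K⁴.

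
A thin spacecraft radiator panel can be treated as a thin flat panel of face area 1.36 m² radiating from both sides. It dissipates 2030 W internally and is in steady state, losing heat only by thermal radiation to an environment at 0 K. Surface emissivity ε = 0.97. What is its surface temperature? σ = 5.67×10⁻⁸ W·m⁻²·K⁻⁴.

Steady state: internal power = radiated power, P = εσA T⁴.
Radiating area A = 2·1.36 = 2.720 m².
T⁴ = P/(εσA) = 2030/(0.97·5.67×10⁻⁸·2.720) = 1.357×10¹⁰ K⁴.
T = (1.357×10¹⁰)^(1/4).

T ≈ 341 K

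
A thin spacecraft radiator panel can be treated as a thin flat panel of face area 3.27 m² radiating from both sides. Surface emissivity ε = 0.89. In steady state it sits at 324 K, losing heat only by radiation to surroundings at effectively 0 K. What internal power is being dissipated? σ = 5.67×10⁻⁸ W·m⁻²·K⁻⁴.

Steady state: P = εσA T⁴.
A = 2·3.27 = 6.540 m²; T⁴ = (324)⁴ = 1.102×10¹⁰ K⁴.
P = 0.89 × 5.67×10⁻⁸ × 6.540 × 1.102×10¹⁰.

P ≈ 3640 W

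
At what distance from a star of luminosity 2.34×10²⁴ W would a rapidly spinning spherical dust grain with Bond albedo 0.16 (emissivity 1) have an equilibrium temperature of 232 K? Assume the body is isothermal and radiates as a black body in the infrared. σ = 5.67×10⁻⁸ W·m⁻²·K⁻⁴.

d ≈ 1.54×10¹⁰ m

For an isothermal black-emitting sphere, (1−a)S·πr² = σ·4πr²·T⁴ ⇒ S = 4σT⁴/(1−a).
S = 4·5.67×10⁻⁸·(232)⁴/0.840 = 782.2 W/m².
Flux falls as S = L/(4πd²), so d = √(L/(4πS)) = √(2.34×10²⁴/(4π·782.2)).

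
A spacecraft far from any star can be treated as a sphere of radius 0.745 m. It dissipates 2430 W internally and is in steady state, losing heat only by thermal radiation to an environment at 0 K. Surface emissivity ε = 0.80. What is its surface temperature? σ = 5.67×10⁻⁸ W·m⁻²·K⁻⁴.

Steady state: internal power = radiated power, P = εσA T⁴.
Radiating area A = 4πr² = 6.975 m².
T⁴ = P/(εσA) = 2430/(0.80·5.67×10⁻⁸·6.975) = 7.681×10⁹ K⁴.
T = (7.681×10⁹)^(1/4).

T ≈ 296 K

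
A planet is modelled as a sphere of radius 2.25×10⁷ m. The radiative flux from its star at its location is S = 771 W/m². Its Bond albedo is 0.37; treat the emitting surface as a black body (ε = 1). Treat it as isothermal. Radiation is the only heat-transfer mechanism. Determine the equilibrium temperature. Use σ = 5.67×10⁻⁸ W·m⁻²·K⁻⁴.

At equilibrium, absorbed power = emitted power.
Absorbing cross-section = πr² = 1.590×10¹⁵ m²; emitting surface = 4πr² = 6.362×10¹⁵ m² (ratio 4).
(1−a)S·A_cross = εσ·A_surf·T⁴  ⇒  T⁴ = (1−a)S/(4σ).
T⁴ = 0.630·771/(4·5.67×10⁻⁸) = 2.142×10⁹ K⁴.
T = (2.142×10⁹)^(1/4).

T ≈ 215 K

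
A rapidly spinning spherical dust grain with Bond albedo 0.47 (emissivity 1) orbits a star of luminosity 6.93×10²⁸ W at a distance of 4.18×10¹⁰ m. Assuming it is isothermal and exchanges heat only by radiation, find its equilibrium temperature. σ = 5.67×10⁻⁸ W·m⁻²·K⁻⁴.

First find the stellar flux at distance d: S = L/(4πd²) = 6.93×10²⁸/(4π·(4.18×10¹⁰)²) = 3.156×10⁶ W/m².
For an isothermal sphere, absorbed (1−a)S·πr² = emitted σ·4πr²·T⁴, so T⁴ = (1−a)S/(4σ).
T⁴ = 0.530·3.156×10⁶/(4·5.67×10⁻⁸) = 7.376×10¹² K⁴.

T ≈ 1650 K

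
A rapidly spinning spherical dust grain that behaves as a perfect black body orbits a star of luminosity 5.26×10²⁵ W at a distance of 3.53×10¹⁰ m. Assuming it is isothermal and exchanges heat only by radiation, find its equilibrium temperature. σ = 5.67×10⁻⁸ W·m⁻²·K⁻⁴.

First find the stellar flux at distance d: S = L/(4πd²) = 5.26×10²⁵/(4π·(3.53×10¹⁰)²) = 3359 W/m².
For an isothermal sphere, absorbed (1−a)S·πr² = emitted σ·4πr²·T⁴, so T⁴ = (1−a)S/(4σ).
T⁴ = 1.00·3359/(4·5.67×10⁻⁸) = 1.481×10¹⁰ K⁴.

T ≈ 349 K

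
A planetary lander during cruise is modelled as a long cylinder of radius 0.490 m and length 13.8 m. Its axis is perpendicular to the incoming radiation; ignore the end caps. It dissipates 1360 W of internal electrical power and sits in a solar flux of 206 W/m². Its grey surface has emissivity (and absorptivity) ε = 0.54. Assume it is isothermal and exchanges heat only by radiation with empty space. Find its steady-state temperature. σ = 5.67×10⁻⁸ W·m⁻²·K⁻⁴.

T ≈ 217 K

At steady state, absorbed solar power + internal power = radiated power.
Absorbed: α·S·A_cross = 0.54·206·13.52 = 1504 W (cross-section 2rL).
Total input = 1504 + 1360 = 2864 W.
Radiated: εσ·A_surf·T⁴ with A_surf = 2πrL = 42.49 m².
T⁴ = 2864/(0.54·5.67×10⁻⁸·42.49) = 2.202×10⁹ K⁴.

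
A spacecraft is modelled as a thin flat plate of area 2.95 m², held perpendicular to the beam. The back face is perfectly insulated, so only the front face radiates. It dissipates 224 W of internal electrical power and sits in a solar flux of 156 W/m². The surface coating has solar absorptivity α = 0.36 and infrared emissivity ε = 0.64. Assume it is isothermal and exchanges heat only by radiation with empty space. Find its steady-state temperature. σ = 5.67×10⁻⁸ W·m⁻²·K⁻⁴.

At steady state, absorbed solar power + internal power = radiated power.
Absorbed: α·S·A_cross = 0.36·156·2.950 = 165.7 W (cross-section A).
Total input = 165.7 + 224 = 389.7 W.
Radiated: εσ·A_surf·T⁴ with A_surf = A = 2.950 m².
T⁴ = 389.7/(0.64·5.67×10⁻⁸·2.950) = 3.640×10⁹ K⁴.

T ≈ 246 K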